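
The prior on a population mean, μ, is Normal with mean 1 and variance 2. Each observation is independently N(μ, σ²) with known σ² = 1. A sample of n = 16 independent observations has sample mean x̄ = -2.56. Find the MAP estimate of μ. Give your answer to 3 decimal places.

n = 16, x̄ = -2.56.
For a Normal prior and Normal likelihood with known variance, the posterior is Normal; its mode equals its mean, the precision-weighted average.
Prior precision 1/σ₀² = 1/2 = 0.5; data precision n/σ² = 16/1 = 16.
μ̂ = (0.5·1 + 16·(-2.56)) / (0.5 + 16) = (-40.46)/16.5 = -2023/825 ≈ -2.452.

μ̂_MAP = -2.452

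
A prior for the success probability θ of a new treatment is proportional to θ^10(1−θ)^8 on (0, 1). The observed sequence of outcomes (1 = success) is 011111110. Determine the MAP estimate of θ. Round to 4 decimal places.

The prior density ∝ θ^10(1−θ)^8 is the kernel of Beta(11, 9).
Data: 7 successes in 9 trials (from the sequence). The binomial likelihood contributes θ^7(1−θ)^2, so the posterior is Beta(11+7, 9+2) = Beta(18, 11).
For Beta(a, b) with a, b > 1 the mode is (a−1)/(a+b−2) = 17/27 ≈ 0.6296.

θ̂_MAP = 0.6296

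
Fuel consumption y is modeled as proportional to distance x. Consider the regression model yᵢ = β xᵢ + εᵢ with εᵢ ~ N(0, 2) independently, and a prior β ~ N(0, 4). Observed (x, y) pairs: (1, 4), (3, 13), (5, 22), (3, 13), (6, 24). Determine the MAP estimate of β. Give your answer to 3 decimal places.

β̂_MAP = 4.174

log p(β | y) = −Σ(yᵢ − βxᵢ)²/(2·2) − β²/(2·4) + const.
Setting the derivative to zero: Σxᵢ(yᵢ − βxᵢ)/2 − β/4 = 0, so β = Σxᵢyᵢ / (Σxᵢ² + σ²/τ²).
Σxᵢyᵢ = 1·4 + 3·13 + 5·22 + 3·13 + 6·24 = 336; Σxᵢ² = 80; σ²/τ² = 0.5.
β̂_MAP = 336 / (80 + 0.5) = 336/80.5 ≈ 4.174.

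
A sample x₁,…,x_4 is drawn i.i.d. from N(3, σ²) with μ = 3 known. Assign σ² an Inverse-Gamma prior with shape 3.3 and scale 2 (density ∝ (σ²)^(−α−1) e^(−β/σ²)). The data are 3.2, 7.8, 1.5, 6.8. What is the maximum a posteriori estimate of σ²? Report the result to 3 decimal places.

Sum of squared deviations about the known mean: SS = (3.2−3)² + (7.8−3)² + (1.5−3)² + (6.8−3)² = 39.77.
The Normal likelihood contributes (σ²)^(−n/2) exp(−SS/(2σ²)), so the posterior is Inverse-Gamma(α + n/2, β + SS/2) = Inverse-Gamma(5.3, 21.885).
The mode of Inverse-Gamma(a, b) is b/(a+1) = 21.885/6.3 ≈ 3.474.

σ̂²_MAP = 3.474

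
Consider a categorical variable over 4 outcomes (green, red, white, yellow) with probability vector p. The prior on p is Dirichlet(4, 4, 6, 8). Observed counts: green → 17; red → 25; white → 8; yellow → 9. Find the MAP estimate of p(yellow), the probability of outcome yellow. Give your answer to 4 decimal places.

MAP estimate of p(yellow) = 0.2078

The posterior is Dirichlet(αᵢ + nᵢ) = Dirichlet(21, 29, 14, 17).
For a Dirichlet(a₁,…,a_K) with all aᵢ > 1, the mode has j-th component (aⱼ − 1)/(Σaᵢ − K).
Here Σaᵢ = 81 and K = 4, so p(yellow) = (17 − 1)/(81 − 4) = 16/77 ≈ 0.2078.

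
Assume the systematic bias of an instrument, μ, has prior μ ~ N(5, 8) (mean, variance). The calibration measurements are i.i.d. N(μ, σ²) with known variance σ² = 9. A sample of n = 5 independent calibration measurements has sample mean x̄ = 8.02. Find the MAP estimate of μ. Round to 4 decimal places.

n = 5, x̄ = 8.02.
For a Normal prior and Normal likelihood with known variance, the posterior is Normal; its mode equals its mean, the precision-weighted average.
Prior precision 1/σ₀² = 1/8 = 0.125; data precision n/σ² = 5/9.
μ̂ = (0.125·5 + (5/9)·8.02) / (0.125 + 5/9) = (1829/360)/(49/72) = 1829/245 ≈ 7.4653.

μ̂_MAP = 7.4653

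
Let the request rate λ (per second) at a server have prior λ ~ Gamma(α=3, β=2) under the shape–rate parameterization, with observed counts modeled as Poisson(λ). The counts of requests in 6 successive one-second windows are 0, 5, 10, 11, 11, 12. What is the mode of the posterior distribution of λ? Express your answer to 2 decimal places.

Σxᵢ = 0+5+10+11+11+12 = 49, with n = 6.
Posterior ∝ λ^2e^(−2λ) · λ^49e^(−6λ) = λ^51e^(−8λ), i.e. Gamma(shape=52, rate=8).
The mode of a Gamma(a, b) with a ≥ 1 (shape–rate) is (a−1)/b = 51/8 ≈ 6.38.

λ̂_MAP = 6.38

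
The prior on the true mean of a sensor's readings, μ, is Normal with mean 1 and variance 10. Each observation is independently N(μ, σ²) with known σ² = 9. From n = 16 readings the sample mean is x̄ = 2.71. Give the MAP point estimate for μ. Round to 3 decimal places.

n = 16, x̄ = 2.71.
For a Normal prior and Normal likelihood with known variance, the posterior is Normal; its mode equals its mean, the precision-weighted average.
Prior precision 1/σ₀² = 1/10 = 0.1; data precision n/σ² = 16/9.
μ̂ = (0.1·1 + (16/9)·2.71) / (0.1 + 16/9) = (2213/450)/(169/90) = 2213/845 ≈ 2.619.

μ̂_MAP = 2.619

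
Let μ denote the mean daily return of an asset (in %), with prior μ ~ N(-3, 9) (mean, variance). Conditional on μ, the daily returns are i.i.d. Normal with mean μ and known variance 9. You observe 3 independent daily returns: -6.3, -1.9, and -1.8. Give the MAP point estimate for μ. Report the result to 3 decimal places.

n = 3; x̄ = ((-6.3) + (-1.9) + (-1.8))/3 = -10/3 = -10/3 ≈ -3.3333.
For a Normal prior and Normal likelihood with known variance, the posterior is Normal; its mode equals its mean, the precision-weighted average.
Prior precision 1/σ₀² = 1/9; data precision n/σ² = 3/9 = 1/3.
μ̂ = ((1/9)·(-3) + (1/3)·(-10/3)) / (1/9 + 1/3) = (-13/9)/(4/9) = -3.250.

μ̂_MAP = -3.250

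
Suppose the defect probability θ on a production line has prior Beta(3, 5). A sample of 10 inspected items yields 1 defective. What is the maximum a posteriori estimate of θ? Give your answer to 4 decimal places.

θ̂_MAP = 0.1875

Prior: Beta(3, 5).
Data: 1 success in 10 trials. The binomial likelihood contributes θ(1−θ)^9, so the posterior is Beta(3+1, 5+9) = Beta(4, 14).
For Beta(a, b) with a, b > 1 the mode is (a−1)/(a+b−2) = 3/16 ≈ 0.1875.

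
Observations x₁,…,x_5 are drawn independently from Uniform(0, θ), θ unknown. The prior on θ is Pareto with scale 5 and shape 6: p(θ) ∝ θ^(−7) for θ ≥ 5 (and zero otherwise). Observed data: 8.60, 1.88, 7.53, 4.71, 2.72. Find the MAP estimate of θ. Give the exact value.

The Uniform(0, θ) likelihood is θ^(−n) for θ ≥ max(xᵢ), zero otherwise. Here max(xᵢ) = 8.60.
Posterior ∝ θ^(−7) · θ^(−5) = θ^(−12) on θ ≥ max(5, 8.60) = 8.60.
This density is strictly decreasing in θ, so the posterior mode lies at the lower boundary of the support.

θ̂_MAP = 8.60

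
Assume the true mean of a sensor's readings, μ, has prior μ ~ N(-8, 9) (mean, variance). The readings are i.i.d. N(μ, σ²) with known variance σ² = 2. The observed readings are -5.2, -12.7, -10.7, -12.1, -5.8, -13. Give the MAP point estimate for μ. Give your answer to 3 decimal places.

μ̂_MAP = -9.848

n = 6; x̄ = ((-5.2) + (-12.7) + (-10.7) + (-12.1) + (-5.8) + (-13))/6 = -59.5/6 = -119/12 ≈ -9.9167.
For a Normal prior and Normal likelihood with known variance, the posterior is Normal; its mode equals its mean, the precision-weighted average.
Prior precision 1/σ₀² = 1/9; data precision n/σ² = 6/2 = 3.
μ̂ = ((1/9)·(-8) + 3·(-119/12)) / (1/9 + 3) = (-1103/36)/(28/9) = -1103/112 ≈ -9.848.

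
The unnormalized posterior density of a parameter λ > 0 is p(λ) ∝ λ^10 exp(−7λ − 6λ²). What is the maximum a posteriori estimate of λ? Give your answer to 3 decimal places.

λ̂_MAP = 0.667

ℓ'(λ) = 10/λ − 7 − 12λ. Setting this to zero and multiplying by λ: 12λ² + 7λ − 10 = 0.
λ = (−7 + √(7² + 4·12·10)) / (2·12) = (−7 + √529) / 24 = (−7 + 23)/24 = 2/3.
ℓ''(λ) = −10/λ² − 12 < 0, confirming a maximum.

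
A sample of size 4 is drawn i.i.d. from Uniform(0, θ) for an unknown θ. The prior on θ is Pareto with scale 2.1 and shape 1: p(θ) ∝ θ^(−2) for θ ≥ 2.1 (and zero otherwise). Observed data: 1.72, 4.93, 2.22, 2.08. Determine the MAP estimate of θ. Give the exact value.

The Uniform(0, θ) likelihood is θ^(−n) for θ ≥ max(xᵢ), zero otherwise. Here max(xᵢ) = 4.93.
Posterior ∝ θ^(−2) · θ^(−4) = θ^(−6) on θ ≥ max(2.1, 4.93) = 4.93.
This density is strictly decreasing in θ, so the posterior mode lies at the lower boundary of the support.

θ̂_MAP = 4.93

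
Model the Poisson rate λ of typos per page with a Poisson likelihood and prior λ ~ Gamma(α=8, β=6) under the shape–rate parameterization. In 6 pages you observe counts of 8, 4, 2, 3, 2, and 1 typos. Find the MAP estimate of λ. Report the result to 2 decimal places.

λ̂_MAP = 2.25

Σxᵢ = 8+4+2+3+2+1 = 20, with n = 6.
Posterior ∝ λ^7e^(−6λ) · λ^20e^(−6λ) = λ^27e^(−12λ), i.e. Gamma(shape=28, rate=12).
The mode of a Gamma(a, b) with a ≥ 1 (shape–rate) is (a−1)/b = 27/12 ≈ 2.25.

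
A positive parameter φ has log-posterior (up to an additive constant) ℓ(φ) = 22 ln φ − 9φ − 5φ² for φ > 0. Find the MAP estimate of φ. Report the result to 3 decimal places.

ℓ'(φ) = 22/φ − 9 − 10φ. Setting this to zero and multiplying by φ: 10φ² + 9φ − 22 = 0.
φ = (−9 + √(9² + 4·10·22)) / (2·10) = (−9 + √961) / 20 = (−9 + 31)/20 = 11/10.
ℓ''(φ) = −22/φ² − 10 < 0, confirming a maximum.

φ̂_MAP = 1.100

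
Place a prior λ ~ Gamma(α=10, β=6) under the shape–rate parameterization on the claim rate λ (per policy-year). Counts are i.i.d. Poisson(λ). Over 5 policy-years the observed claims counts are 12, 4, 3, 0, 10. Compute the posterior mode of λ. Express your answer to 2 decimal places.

λ̂_MAP = 3.45

Σxᵢ = 12+4+3+0+10 = 29, with n = 5.
Posterior ∝ λ^9e^(−6λ) · λ^29e^(−5λ) = λ^38e^(−11λ), i.e. Gamma(shape=39, rate=11).
The mode of a Gamma(a, b) with a ≥ 1 (shape–rate) is (a−1)/b = 38/11 ≈ 3.45.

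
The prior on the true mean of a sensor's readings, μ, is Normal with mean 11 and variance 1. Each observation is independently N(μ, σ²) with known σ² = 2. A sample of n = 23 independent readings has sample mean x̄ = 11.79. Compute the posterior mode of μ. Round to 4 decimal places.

n = 23, x̄ = 11.79.
For a Normal prior and Normal likelihood with known variance, the posterior is Normal; its mode equals its mean, the precision-weighted average.
Prior precision 1/σ₀² = 1/1 = 1; data precision n/σ² = 23/2 = 11.5.
μ̂ = (1·11 + 11.5·11.79) / (1 + 11.5) = 146.585/12.5 = 11.7268.

μ̂_MAP = 11.7268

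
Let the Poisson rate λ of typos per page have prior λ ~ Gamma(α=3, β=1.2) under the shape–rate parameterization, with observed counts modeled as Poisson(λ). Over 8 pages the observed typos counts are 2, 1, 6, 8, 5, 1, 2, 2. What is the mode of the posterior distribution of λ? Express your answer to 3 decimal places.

Σxᵢ = 2+1+6+8+5+1+2+2 = 27, with n = 8.
Posterior ∝ λ^2e^(−1.2λ) · λ^27e^(−8λ) = λ^29e^(−9.2λ), i.e. Gamma(shape=30, rate=9.2).
The mode of a Gamma(a, b) with a ≥ 1 (shape–rate) is (a−1)/b = 29/9.2 ≈ 3.152.

λ̂_MAP = 3.152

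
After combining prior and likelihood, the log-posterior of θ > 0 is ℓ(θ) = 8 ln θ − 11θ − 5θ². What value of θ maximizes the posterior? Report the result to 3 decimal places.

θ̂_MAP = 0.500

ℓ'(θ) = 8/θ − 11 − 10θ. Setting this to zero and multiplying by θ: 10θ² + 11θ − 8 = 0.
θ = (−11 + √(11² + 4·10·8)) / (2·10) = (−11 + √441) / 20 = (−11 + 21)/20 = 1/2.
ℓ''(θ) = −8/θ² − 10 < 0, confirming a maximum.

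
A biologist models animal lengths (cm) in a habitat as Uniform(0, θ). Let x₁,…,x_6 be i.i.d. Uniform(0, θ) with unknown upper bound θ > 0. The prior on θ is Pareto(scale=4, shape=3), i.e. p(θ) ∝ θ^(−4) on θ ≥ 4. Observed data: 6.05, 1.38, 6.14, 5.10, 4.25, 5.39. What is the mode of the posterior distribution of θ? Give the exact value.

The Uniform(0, θ) likelihood is θ^(−n) for θ ≥ max(xᵢ), zero otherwise. Here max(xᵢ) = 6.14.
Posterior ∝ θ^(−4) · θ^(−6) = θ^(−10) on θ ≥ max(4, 6.14) = 6.14.
This density is strictly decreasing in θ, so the posterior mode lies at the lower boundary of the support.

θ̂_MAP = 6.14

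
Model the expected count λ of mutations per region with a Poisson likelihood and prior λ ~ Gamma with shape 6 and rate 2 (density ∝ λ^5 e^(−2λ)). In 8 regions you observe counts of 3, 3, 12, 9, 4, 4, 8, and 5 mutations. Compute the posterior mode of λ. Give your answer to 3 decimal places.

Σxᵢ = 3+3+12+9+4+4+8+5 = 48, with n = 8.
Posterior ∝ λ^5e^(−2λ) · λ^48e^(−8λ) = λ^53e^(−10λ), i.e. Gamma(shape=54, rate=10).
The mode of a Gamma(a, b) with a ≥ 1 (shape–rate) is (a−1)/b = 53/10 ≈ 5.300.

λ̂_MAP = 5.300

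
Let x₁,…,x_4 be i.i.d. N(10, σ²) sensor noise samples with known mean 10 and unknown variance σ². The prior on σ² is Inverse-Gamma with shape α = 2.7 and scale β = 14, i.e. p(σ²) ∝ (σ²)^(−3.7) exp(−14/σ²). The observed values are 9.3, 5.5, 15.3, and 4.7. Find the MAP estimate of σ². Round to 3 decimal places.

σ̂²_MAP = 9.204

Sum of squared deviations about the known mean: SS = (9.3−10)² + (5.5−10)² + (15.3−10)² + (4.7−10)² = 76.92.
The Normal likelihood contributes (σ²)^(−n/2) exp(−SS/(2σ²)), so the posterior is Inverse-Gamma(α + n/2, β + SS/2) = Inverse-Gamma(4.7, 52.46).
The mode of Inverse-Gamma(a, b) is b/(a+1) = 52.46/5.7 ≈ 9.204.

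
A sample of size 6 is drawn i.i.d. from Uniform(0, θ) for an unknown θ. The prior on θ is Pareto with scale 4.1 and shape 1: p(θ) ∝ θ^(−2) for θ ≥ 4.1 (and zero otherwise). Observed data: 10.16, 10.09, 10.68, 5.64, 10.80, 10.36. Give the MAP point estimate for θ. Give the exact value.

θ̂_MAP = 10.80

The Uniform(0, θ) likelihood is θ^(−n) for θ ≥ max(xᵢ), zero otherwise. Here max(xᵢ) = 10.80.
Posterior ∝ θ^(−2) · θ^(−6) = θ^(−8) on θ ≥ max(4.1, 10.80) = 10.80.
This density is strictly decreasing in θ, so the posterior mode lies at the lower boundary of the support.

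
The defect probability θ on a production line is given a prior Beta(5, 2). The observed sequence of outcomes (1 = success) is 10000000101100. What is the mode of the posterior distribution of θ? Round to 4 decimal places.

Prior: Beta(5, 2).
Data: 4 successes in 14 trials (from the sequence). The binomial likelihood contributes θ^4(1−θ)^10, so the posterior is Beta(5+4, 2+10) = Beta(9, 12).
For Beta(a, b) with a, b > 1 the mode is (a−1)/(a+b−2) = 8/19 ≈ 0.4211.

θ̂_MAP = 0.4211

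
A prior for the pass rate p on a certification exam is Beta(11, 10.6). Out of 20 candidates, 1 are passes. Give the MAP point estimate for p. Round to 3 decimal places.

Prior: Beta(11, 10.6).
Data: 1 success in 20 trials. The binomial likelihood contributes p(1−p)^19, so the posterior is Beta(11+1, 10.6+19) = Beta(12, 29.6).
For Beta(a, b) with a, b > 1 the mode is (a−1)/(a+b−2) = 11/39.6 ≈ 0.278.

p̂_MAP = 0.278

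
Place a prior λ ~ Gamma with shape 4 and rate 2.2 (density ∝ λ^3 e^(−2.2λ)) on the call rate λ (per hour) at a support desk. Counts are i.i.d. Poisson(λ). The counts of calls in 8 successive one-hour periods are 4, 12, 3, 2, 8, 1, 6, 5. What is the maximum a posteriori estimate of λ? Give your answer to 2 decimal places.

Σxᵢ = 4+12+3+2+8+1+6+5 = 41, with n = 8.
Posterior ∝ λ^3e^(−2.2λ) · λ^41e^(−8λ) = λ^44e^(−10.2λ), i.e. Gamma(shape=45, rate=10.2).
The mode of a Gamma(a, b) with a ≥ 1 (shape–rate) is (a−1)/b = 44/10.2 ≈ 4.31.

λ̂_MAP = 4.31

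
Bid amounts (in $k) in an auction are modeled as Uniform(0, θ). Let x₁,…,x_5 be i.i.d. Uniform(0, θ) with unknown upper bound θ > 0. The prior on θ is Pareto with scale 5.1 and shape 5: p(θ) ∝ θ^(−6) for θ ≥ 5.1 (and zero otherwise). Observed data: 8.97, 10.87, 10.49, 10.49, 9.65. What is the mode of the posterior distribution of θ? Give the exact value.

The Uniform(0, θ) likelihood is θ^(−n) for θ ≥ max(xᵢ), zero otherwise. Here max(xᵢ) = 10.87.
Posterior ∝ θ^(−6) · θ^(−5) = θ^(−11) on θ ≥ max(5.1, 10.87) = 10.87.
This density is strictly decreasing in θ, so the posterior mode lies at the lower boundary of the support.

θ̂_MAP = 10.87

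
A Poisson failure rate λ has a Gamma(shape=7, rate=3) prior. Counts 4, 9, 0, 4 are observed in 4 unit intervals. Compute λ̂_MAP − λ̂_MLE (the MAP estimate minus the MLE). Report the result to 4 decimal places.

MAP − MLE = -0.9643

Σxᵢ = 17. Posterior is Gamma(24, 7); MAP = (24−1)/7 = 23/7 ≈ 3.28571.
MLE = x̄ = 17/4 ≈ 4.25000.
Difference = 23/7 − 17/4 = -27/28 ≈ -0.9643.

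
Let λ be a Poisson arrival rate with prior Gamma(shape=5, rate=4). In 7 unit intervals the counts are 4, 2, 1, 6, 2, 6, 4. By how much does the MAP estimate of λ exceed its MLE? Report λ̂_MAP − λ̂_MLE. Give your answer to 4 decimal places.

MAP − MLE = -0.9351

Σxᵢ = 25. Posterior is Gamma(30, 11); MAP = (30−1)/11 = 29/11 ≈ 2.63636.
MLE = x̄ = 25/7 ≈ 3.57143.
Difference = 29/11 − 25/7 = -72/77 ≈ -0.9351.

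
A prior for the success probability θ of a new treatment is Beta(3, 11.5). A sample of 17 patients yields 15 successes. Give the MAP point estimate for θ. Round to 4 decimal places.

Prior: Beta(3, 11.5).
Data: 15 successes in 17 trials. The binomial likelihood contributes θ^15(1−θ)^2, so the posterior is Beta(3+15, 11.5+2) = Beta(18, 13.5).
For Beta(a, b) with a, b > 1 the mode is (a−1)/(a+b−2) = 17/29.5 ≈ 0.5763.

θ̂_MAP = 0.5763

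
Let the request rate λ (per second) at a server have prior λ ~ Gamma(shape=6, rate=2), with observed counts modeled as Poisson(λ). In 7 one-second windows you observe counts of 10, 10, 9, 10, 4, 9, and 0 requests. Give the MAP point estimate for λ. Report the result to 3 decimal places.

λ̂_MAP = 6.333

Σxᵢ = 10+10+9+10+4+9+0 = 52, with n = 7.
Posterior ∝ λ^5e^(−2λ) · λ^52e^(−7λ) = λ^57e^(−9λ), i.e. Gamma(shape=58, rate=9).
The mode of a Gamma(a, b) with a ≥ 1 (shape–rate) is (a−1)/b = 57/9 ≈ 6.333.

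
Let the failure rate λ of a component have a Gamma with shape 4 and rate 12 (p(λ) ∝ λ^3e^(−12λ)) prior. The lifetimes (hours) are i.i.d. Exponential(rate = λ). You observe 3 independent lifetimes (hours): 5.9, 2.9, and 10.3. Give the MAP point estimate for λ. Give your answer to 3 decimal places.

λ̂_MAP = 0.193

The Exponential(rate=λ) likelihood is ∝ λ^n e^(−λΣtᵢ). Here n = 3 and Σtᵢ = 5.9 + 2.9 + 10.3 = 19.1.
Posterior ∝ λ^3e^(−12λ) · λ^3e^(−19.1λ) = λ^6e^(−31.1λ), i.e. Gamma(7, 31.1).
Mode = (a−1)/b = 6/31.1 ≈ 0.193.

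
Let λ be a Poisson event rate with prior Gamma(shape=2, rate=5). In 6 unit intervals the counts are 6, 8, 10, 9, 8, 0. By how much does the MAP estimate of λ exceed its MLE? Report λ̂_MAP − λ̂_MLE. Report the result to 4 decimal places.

MAP − MLE = -3.0152

Σxᵢ = 41. Posterior is Gamma(43, 11); MAP = (43−1)/11 = 42/11 ≈ 3.81818.
MLE = x̄ = 41/6 ≈ 6.83333.
Difference = 42/11 − 41/6 = -199/66 ≈ -3.0152.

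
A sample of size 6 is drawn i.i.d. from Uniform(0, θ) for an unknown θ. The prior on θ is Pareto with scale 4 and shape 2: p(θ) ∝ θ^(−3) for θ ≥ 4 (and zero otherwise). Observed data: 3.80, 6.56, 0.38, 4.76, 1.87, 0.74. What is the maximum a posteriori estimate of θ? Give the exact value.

θ̂_MAP = 6.56

The Uniform(0, θ) likelihood is θ^(−n) for θ ≥ max(xᵢ), zero otherwise. Here max(xᵢ) = 6.56.
Posterior ∝ θ^(−3) · θ^(−6) = θ^(−9) on θ ≥ max(4, 6.56) = 6.56.
This density is strictly decreasing in θ, so the posterior mode lies at the lower boundary of the support.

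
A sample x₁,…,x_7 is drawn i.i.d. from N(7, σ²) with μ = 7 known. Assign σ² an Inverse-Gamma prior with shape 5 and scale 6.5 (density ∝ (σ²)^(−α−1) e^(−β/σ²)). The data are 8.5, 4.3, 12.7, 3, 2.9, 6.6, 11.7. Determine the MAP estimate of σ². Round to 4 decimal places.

σ̂²_MAP = 5.7942

Sum of squared deviations about the known mean: SS = (8.5−7)² + (4.3−7)² + (12.7−7)² + (3−7)² + (2.9−7)² + (6.6−7)² + (11.7−7)² = 97.09.
The Normal likelihood contributes (σ²)^(−n/2) exp(−SS/(2σ²)), so the posterior is Inverse-Gamma(α + n/2, β + SS/2) = Inverse-Gamma(8.5, 55.045).
The mode of Inverse-Gamma(a, b) is b/(a+1) = 55.045/9.5 ≈ 5.7942.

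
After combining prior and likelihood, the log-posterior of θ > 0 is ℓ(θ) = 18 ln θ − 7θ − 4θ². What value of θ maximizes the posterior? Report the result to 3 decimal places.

θ̂_MAP = 1.125

ℓ'(θ) = 18/θ − 7 − 8θ. Setting this to zero and multiplying by θ: 8θ² + 7θ − 18 = 0.
θ = (−7 + √(7² + 4·8·18)) / (2·8) = (−7 + √625) / 16 = (−7 + 25)/16 = 9/8.
ℓ''(θ) = −18/θ² − 8 < 0, confirming a maximum.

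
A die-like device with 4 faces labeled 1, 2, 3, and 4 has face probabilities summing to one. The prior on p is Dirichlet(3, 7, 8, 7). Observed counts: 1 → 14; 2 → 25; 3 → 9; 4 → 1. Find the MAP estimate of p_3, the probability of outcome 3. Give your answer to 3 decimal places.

MAP estimate: 0.229

The posterior is Dirichlet(αᵢ + nᵢ) = Dirichlet(17, 32, 17, 8).
For a Dirichlet(a₁,…,a_K) with all aᵢ > 1, the mode has j-th component (aⱼ − 1)/(Σaᵢ − K).
Here Σaᵢ = 74 and K = 4, so p_3 = (17 − 1)/(74 − 4) = 16/70 ≈ 0.229.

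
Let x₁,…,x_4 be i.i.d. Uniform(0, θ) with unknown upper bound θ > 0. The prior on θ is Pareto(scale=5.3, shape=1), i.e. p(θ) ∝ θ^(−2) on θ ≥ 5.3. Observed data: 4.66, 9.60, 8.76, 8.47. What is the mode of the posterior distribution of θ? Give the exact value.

θ̂_MAP = 9.60

The Uniform(0, θ) likelihood is θ^(−n) for θ ≥ max(xᵢ), zero otherwise. Here max(xᵢ) = 9.60.
Posterior ∝ θ^(−2) · θ^(−4) = θ^(−6) on θ ≥ max(5.3, 9.60) = 9.60.
This density is strictly decreasing in θ, so the posterior mode lies at the lower boundary of the support.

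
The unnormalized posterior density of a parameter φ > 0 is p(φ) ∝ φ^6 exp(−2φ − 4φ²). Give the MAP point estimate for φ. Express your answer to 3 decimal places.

φ̂_MAP = 0.750

ℓ'(φ) = 6/φ − 2 − 8φ. Setting this to zero and multiplying by φ: 8φ² + 2φ − 6 = 0.
φ = (−2 + √(2² + 4·8·6)) / (2·8) = (−2 + √196) / 16 = (−2 + 14)/16 = 3/4.
ℓ''(φ) = −6/φ² − 8 < 0, confirming a maximum.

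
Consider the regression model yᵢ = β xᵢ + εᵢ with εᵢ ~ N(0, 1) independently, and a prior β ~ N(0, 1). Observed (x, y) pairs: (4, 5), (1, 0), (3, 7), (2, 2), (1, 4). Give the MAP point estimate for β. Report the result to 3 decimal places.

β̂_MAP = 1.531

log p(β | y) = −Σ(yᵢ − βxᵢ)²/(2·1) − β²/(2·1) + const.
Setting the derivative to zero: Σxᵢ(yᵢ − βxᵢ)/1 − β/1 = 0, so β = Σxᵢyᵢ / (Σxᵢ² + σ²/τ²).
Σxᵢyᵢ = 4·5 + 1·0 + 3·7 + 2·2 + 1·4 = 49; Σxᵢ² = 31; σ²/τ² = 1.
β̂_MAP = 49 / (31 + 1) = 49/32 ≈ 1.531.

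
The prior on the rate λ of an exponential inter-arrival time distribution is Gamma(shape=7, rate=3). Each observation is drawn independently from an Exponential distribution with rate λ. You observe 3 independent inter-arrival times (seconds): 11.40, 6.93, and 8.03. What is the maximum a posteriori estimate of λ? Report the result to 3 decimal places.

λ̂_MAP = 0.307

The Exponential(rate=λ) likelihood is ∝ λ^n e^(−λΣtᵢ). Here n = 3 and Σtᵢ = 11.40 + 6.93 + 8.03 = 26.36.
Posterior ∝ λ^6e^(−3λ) · λ^3e^(−26.36λ) = λ^9e^(−29.36λ), i.e. Gamma(10, 29.36).
Mode = (a−1)/b = 9/29.36 ≈ 0.307.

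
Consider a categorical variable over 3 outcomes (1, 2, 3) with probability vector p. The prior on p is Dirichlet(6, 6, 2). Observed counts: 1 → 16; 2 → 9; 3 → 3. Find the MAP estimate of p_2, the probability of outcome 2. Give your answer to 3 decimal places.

MAP estimate: 0.359

The posterior is Dirichlet(αᵢ + nᵢ) = Dirichlet(22, 15, 5).
For a Dirichlet(a₁,…,a_K) with all aᵢ > 1, the mode has j-th component (aⱼ − 1)/(Σaᵢ − K).
Here Σaᵢ = 42 and K = 3, so p_2 = (15 − 1)/(42 − 3) = 14/39 ≈ 0.359.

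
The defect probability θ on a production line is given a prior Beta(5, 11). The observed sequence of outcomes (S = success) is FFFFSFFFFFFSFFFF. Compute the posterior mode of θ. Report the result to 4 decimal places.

θ̂_MAP = 0.2000

Prior: Beta(5, 11).
Data: 2 successes in 16 trials (from the sequence). The binomial likelihood contributes θ^2(1−θ)^14, so the posterior is Beta(5+2, 11+14) = Beta(7, 25).
For Beta(a, b) with a, b > 1 the mode is (a−1)/(a+b−2) = 6/30 ≈ 0.2000.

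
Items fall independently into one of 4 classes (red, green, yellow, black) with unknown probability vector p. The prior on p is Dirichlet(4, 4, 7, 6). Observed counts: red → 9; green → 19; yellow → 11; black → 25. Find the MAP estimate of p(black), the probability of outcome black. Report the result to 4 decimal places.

MAP estimate of p(black) = 0.3704

The posterior is Dirichlet(αᵢ + nᵢ) = Dirichlet(13, 23, 18, 31).
For a Dirichlet(a₁,…,a_K) with all aᵢ > 1, the mode has j-th component (aⱼ − 1)/(Σaᵢ − K).
Here Σaᵢ = 85 and K = 4, so p(black) = (31 − 1)/(85 − 4) = 30/81 ≈ 0.3704.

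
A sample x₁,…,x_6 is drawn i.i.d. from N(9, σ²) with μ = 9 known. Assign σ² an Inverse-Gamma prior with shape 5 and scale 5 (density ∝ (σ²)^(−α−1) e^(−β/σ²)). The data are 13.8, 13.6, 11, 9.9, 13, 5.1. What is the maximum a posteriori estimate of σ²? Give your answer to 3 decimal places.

Sum of squared deviations about the known mean: SS = (13.8−9)² + (13.6−9)² + (11−9)² + (9.9−9)² + (13−9)² + (5.1−9)² = 80.22.
The Normal likelihood contributes (σ²)^(−n/2) exp(−SS/(2σ²)), so the posterior is Inverse-Gamma(α + n/2, β + SS/2) = Inverse-Gamma(8, 45.11).
The mode of Inverse-Gamma(a, b) is b/(a+1) = 45.11/9 ≈ 5.012.

σ̂²_MAP = 5.012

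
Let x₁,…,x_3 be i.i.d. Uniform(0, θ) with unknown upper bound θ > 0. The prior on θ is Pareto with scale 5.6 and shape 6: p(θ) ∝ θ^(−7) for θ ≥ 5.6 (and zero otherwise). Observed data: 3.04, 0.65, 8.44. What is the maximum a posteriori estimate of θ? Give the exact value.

θ̂_MAP = 8.44

The Uniform(0, θ) likelihood is θ^(−n) for θ ≥ max(xᵢ), zero otherwise. Here max(xᵢ) = 8.44.
Posterior ∝ θ^(−7) · θ^(−3) = θ^(−10) on θ ≥ max(5.6, 8.44) = 8.44.
This density is strictly decreasing in θ, so the posterior mode lies at the lower boundary of the support.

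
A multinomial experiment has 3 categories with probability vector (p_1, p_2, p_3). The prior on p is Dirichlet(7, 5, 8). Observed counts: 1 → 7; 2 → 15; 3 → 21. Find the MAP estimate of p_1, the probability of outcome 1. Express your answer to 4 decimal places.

The posterior is Dirichlet(αᵢ + nᵢ) = Dirichlet(14, 20, 29).
For a Dirichlet(a₁,…,a_K) with all aᵢ > 1, the mode has j-th component (aⱼ − 1)/(Σaᵢ − K).
Here Σaᵢ = 63 and K = 3, so p_1 = (14 − 1)/(63 − 3) = 13/60 ≈ 0.2167.

MAP estimate: 0.2167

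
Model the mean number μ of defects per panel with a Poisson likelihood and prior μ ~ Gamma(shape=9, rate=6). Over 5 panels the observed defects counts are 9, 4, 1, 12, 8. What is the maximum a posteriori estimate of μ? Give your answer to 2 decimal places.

Σxᵢ = 9+4+1+12+8 = 34, with n = 5.
Posterior ∝ μ^8e^(−6μ) · μ^34e^(−5μ) = μ^42e^(−11μ), i.e. Gamma(shape=43, rate=11).
The mode of a Gamma(a, b) with a ≥ 1 (shape–rate) is (a−1)/b = 42/11 ≈ 3.82.

μ̂_MAP = 3.82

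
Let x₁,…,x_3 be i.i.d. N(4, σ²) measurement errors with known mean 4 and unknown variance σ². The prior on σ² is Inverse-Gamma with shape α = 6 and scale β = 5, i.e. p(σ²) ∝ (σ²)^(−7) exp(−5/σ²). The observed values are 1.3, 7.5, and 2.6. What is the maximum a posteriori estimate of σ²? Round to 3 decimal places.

Sum of squared deviations about the known mean: SS = (1.3−4)² + (7.5−4)² + (2.6−4)² = 21.5.
The Normal likelihood contributes (σ²)^(−n/2) exp(−SS/(2σ²)), so the posterior is Inverse-Gamma(α + n/2, β + SS/2) = Inverse-Gamma(7.5, 15.75).
The mode of Inverse-Gamma(a, b) is b/(a+1) = 15.75/8.5 ≈ 1.853.

σ̂²_MAP = 1.853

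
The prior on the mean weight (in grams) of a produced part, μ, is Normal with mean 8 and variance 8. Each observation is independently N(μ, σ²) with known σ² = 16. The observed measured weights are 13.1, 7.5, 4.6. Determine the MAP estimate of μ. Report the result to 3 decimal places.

n = 3; x̄ = (13.1 + 7.5 + 4.6)/3 = 25.2/3 = 8.4.
For a Normal prior and Normal likelihood with known variance, the posterior is Normal; its mode equals its mean, the precision-weighted average.
Prior precision 1/σ₀² = 1/8 = 0.125; data precision n/σ² = 3/16 = 0.1875.
μ̂ = (0.125·8 + 0.1875·8.4) / (0.125 + 0.1875) = 2.575/0.3125 = 8.240.

μ̂_MAP = 8.240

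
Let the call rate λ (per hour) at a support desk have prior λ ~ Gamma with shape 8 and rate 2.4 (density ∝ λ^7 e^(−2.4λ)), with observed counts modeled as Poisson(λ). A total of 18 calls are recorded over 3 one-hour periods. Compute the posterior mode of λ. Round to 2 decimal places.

Σxᵢ = 18, n = 3.
Posterior ∝ λ^7e^(−2.4λ) · λ^18e^(−3λ) = λ^25e^(−5.4λ), i.e. Gamma(shape=26, rate=5.4).
The mode of a Gamma(a, b) with a ≥ 1 (shape–rate) is (a−1)/b = 25/5.4 ≈ 4.63.

λ̂_MAP = 4.63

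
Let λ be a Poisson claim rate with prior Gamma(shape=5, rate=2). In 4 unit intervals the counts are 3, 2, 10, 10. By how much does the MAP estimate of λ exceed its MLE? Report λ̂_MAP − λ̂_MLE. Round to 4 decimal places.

MAP − MLE = -1.4167

Σxᵢ = 25. Posterior is Gamma(30, 6); MAP = (30−1)/6 = 29/6 ≈ 4.83333.
MLE = x̄ = 25/4 ≈ 6.25000.
Difference = 29/6 − 25/4 = -17/12 ≈ -1.4167.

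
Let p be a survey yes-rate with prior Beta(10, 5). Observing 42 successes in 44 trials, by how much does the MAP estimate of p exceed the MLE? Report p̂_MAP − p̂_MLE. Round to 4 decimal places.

MAP − MLE = -0.0598

Posterior is Beta(52, 7); MAP = (52−1)/(59−2) = 51/57 ≈ 0.89474.
MLE ignores the prior: p̂_MLE = k/n = 42/44 ≈ 0.95455.
Difference = 51/57 − 42/44 = -25/418 ≈ -0.0598.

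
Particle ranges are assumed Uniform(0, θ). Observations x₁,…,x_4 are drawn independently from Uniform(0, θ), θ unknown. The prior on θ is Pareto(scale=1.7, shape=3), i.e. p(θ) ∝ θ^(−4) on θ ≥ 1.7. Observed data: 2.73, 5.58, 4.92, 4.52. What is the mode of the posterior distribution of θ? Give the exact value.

θ̂_MAP = 5.58

The Uniform(0, θ) likelihood is θ^(−n) for θ ≥ max(xᵢ), zero otherwise. Here max(xᵢ) = 5.58.
Posterior ∝ θ^(−4) · θ^(−4) = θ^(−8) on θ ≥ max(1.7, 5.58) = 5.58.
This density is strictly decreasing in θ, so the posterior mode lies at the lower boundary of the support.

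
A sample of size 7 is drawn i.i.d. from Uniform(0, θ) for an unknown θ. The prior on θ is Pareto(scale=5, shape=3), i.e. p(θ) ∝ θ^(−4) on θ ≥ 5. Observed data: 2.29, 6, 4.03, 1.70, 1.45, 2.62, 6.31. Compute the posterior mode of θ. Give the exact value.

The Uniform(0, θ) likelihood is θ^(−n) for θ ≥ max(xᵢ), zero otherwise. Here max(xᵢ) = 6.31.
Posterior ∝ θ^(−4) · θ^(−7) = θ^(−11) on θ ≥ max(5, 6.31) = 6.31.
This density is strictly decreasing in θ, so the posterior mode lies at the lower boundary of the support.

θ̂_MAP = 6.31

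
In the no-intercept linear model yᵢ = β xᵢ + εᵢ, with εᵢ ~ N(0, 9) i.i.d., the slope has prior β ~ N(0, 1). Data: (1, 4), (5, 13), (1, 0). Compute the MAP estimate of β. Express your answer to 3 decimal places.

log p(β | y) = −Σ(yᵢ − βxᵢ)²/(2·9) − β²/(2·1) + const.
Setting the derivative to zero: Σxᵢ(yᵢ − βxᵢ)/9 − β/1 = 0, so β = Σxᵢyᵢ / (Σxᵢ² + σ²/τ²).
Σxᵢyᵢ = 1·4 + 5·13 + 1·0 = 69; Σxᵢ² = 27; σ²/τ² = 9.
β̂_MAP = 69 / (27 + 9) = 69/36 ≈ 1.917.

β̂_MAP = 1.917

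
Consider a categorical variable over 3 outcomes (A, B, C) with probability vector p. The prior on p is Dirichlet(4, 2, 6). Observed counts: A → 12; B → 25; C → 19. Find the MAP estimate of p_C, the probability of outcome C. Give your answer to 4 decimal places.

MAP estimate of p_C = 0.3692

The posterior is Dirichlet(αᵢ + nᵢ) = Dirichlet(16, 27, 25).
For a Dirichlet(a₁,…,a_K) with all aᵢ > 1, the mode has j-th component (aⱼ − 1)/(Σaᵢ − K).
Here Σaᵢ = 68 and K = 3, so p_C = (25 − 1)/(68 − 3) = 24/65 ≈ 0.3692.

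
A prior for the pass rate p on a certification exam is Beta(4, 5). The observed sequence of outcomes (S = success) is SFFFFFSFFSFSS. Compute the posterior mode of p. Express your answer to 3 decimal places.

p̂_MAP = 0.400

Prior: Beta(4, 5).
Data: 5 successes in 13 trials (from the sequence). The binomial likelihood contributes p^5(1−p)^8, so the posterior is Beta(4+5, 5+8) = Beta(9, 13).
For Beta(a, b) with a, b > 1 the mode is (a−1)/(a+b−2) = 8/20 ≈ 0.400.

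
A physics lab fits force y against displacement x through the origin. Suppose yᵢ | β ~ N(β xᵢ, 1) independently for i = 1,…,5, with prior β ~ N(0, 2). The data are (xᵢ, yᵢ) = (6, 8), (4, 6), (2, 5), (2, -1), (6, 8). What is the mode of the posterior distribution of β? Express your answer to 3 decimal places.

log p(β | y) = −Σ(yᵢ − βxᵢ)²/(2·1) − β²/(2·2) + const.
Setting the derivative to zero: Σxᵢ(yᵢ − βxᵢ)/1 − β/2 = 0, so β = Σxᵢyᵢ / (Σxᵢ² + σ²/τ²).
Σxᵢyᵢ = 6·8 + 4·6 + 2·5 + 2·(-1) + 6·8 = 128; Σxᵢ² = 96; σ²/τ² = 0.5.
β̂_MAP = 128 / (96 + 0.5) = 128/96.5 ≈ 1.326.

β̂_MAP = 1.326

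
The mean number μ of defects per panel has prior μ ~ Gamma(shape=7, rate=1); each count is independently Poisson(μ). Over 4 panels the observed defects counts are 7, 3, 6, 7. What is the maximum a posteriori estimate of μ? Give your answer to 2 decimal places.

μ̂_MAP = 5.80

Σxᵢ = 7+3+6+7 = 23, with n = 4.
Posterior ∝ μ^6e^(−1μ) · μ^23e^(−4μ) = μ^29e^(−5μ), i.e. Gamma(shape=30, rate=5).
The mode of a Gamma(a, b) with a ≥ 1 (shape–rate) is (a−1)/b = 29/5 ≈ 5.80.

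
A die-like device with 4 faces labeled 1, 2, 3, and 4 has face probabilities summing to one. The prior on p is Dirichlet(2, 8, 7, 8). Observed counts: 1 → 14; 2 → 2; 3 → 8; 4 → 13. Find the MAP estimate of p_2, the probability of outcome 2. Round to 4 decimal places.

The posterior is Dirichlet(αᵢ + nᵢ) = Dirichlet(16, 10, 15, 21).
For a Dirichlet(a₁,…,a_K) with all aᵢ > 1, the mode has j-th component (aⱼ − 1)/(Σaᵢ − K).
Here Σaᵢ = 62 and K = 4, so p_2 = (10 − 1)/(62 − 4) = 9/58 ≈ 0.1552.

MAP estimate: 0.1552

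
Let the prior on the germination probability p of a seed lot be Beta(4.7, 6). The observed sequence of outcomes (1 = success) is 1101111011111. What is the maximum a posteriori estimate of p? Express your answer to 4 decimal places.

Prior: Beta(4.7, 6).
Data: 11 successes in 13 trials (from the sequence). The binomial likelihood contributes p^11(1−p)^2, so the posterior is Beta(4.7+11, 6+2) = Beta(15.7, 8).
For Beta(a, b) with a, b > 1 the mode is (a−1)/(a+b−2) = 14.7/21.7 ≈ 0.6774.

p̂_MAP = 0.6774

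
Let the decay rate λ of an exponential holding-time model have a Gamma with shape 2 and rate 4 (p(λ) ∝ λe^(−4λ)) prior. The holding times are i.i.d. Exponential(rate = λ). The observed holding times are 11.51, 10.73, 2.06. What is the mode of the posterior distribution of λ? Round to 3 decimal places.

λ̂_MAP = 0.141

The Exponential(rate=λ) likelihood is ∝ λ^n e^(−λΣtᵢ). Here n = 3 and Σtᵢ = 11.51 + 10.73 + 2.06 = 24.30.
Posterior ∝ λe^(−4λ) · λ^3e^(−24.30λ) = λ^4e^(−28.30λ), i.e. Gamma(5, 28.30).
Mode = (a−1)/b = 4/28.30 ≈ 0.141.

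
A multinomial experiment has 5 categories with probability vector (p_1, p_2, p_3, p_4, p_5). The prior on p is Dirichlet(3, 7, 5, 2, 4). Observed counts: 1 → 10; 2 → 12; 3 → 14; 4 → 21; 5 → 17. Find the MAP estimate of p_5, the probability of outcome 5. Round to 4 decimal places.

The posterior is Dirichlet(αᵢ + nᵢ) = Dirichlet(13, 19, 19, 23, 21).
For a Dirichlet(a₁,…,a_K) with all aᵢ > 1, the mode has j-th component (aⱼ − 1)/(Σaᵢ − K).
Here Σaᵢ = 95 and K = 5, so p_5 = (21 − 1)/(95 − 5) = 20/90 ≈ 0.2222.

MAP estimate: 0.2222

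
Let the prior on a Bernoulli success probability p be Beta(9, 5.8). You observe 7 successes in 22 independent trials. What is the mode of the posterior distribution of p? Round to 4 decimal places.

p̂_MAP = 0.4310

Prior: Beta(9, 5.8).
Data: 7 successes in 22 trials. The binomial likelihood contributes p^7(1−p)^15, so the posterior is Beta(9+7, 5.8+15) = Beta(16, 20.8).
For Beta(a, b) with a, b > 1 the mode is (a−1)/(a+b−2) = 15/34.8 ≈ 0.4310.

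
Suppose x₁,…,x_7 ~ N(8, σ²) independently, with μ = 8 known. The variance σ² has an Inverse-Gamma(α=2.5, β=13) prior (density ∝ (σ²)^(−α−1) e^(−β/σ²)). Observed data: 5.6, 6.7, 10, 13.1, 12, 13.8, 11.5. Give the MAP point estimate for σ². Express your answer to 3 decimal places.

Sum of squared deviations about the known mean: SS = (5.6−8)² + (6.7−8)² + (10−8)² + (13.1−8)² + (12−8)² + (13.8−8)² + (11.5−8)² = 99.35.
The Normal likelihood contributes (σ²)^(−n/2) exp(−SS/(2σ²)), so the posterior is Inverse-Gamma(α + n/2, β + SS/2) = Inverse-Gamma(6, 62.675).
The mode of Inverse-Gamma(a, b) is b/(a+1) = 62.675/7 ≈ 8.954.

σ̂²_MAP = 8.954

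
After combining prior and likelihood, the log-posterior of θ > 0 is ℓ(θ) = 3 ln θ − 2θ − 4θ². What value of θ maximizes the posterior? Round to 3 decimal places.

θ̂_MAP = 0.500

ℓ'(θ) = 3/θ − 2 − 8θ. Setting this to zero and multiplying by θ: 8θ² + 2θ − 3 = 0.
θ = (−2 + √(2² + 4·8·3)) / (2·8) = (−2 + √100) / 16 = (−2 + 10)/16 = 1/2.
ℓ''(θ) = −3/θ² − 8 < 0, confirming a maximum.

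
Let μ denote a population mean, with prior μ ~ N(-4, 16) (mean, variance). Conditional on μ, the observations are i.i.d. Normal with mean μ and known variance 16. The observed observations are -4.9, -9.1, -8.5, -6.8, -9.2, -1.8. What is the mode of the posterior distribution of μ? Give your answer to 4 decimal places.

n = 6; x̄ = ((-4.9) + (-9.1) + (-8.5) + (-6.8) + (-9.2) + (-1.8))/6 = -40.3/6 = -403/60 ≈ -6.7167.
For a Normal prior and Normal likelihood with known variance, the posterior is Normal; its mode equals its mean, the precision-weighted average.
Prior precision 1/σ₀² = 1/16 = 0.0625; data precision n/σ² = 6/16 = 0.375.
μ̂ = (0.0625·(-4) + 0.375·(-403/60)) / (0.0625 + 0.375) = (-2.76875)/0.4375 = -443/70 ≈ -6.3286.

μ̂_MAP = -6.3286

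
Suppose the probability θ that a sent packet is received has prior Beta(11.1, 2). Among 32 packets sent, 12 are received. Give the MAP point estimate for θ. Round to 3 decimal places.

θ̂_MAP = 0.513

Prior: Beta(11.1, 2).
Data: 12 successes in 32 trials. The binomial likelihood contributes θ^12(1−θ)^20, so the posterior is Beta(11.1+12, 2+20) = Beta(23.1, 22).
For Beta(a, b) with a, b > 1 the mode is (a−1)/(a+b−2) = 22.1/43.1 ≈ 0.513.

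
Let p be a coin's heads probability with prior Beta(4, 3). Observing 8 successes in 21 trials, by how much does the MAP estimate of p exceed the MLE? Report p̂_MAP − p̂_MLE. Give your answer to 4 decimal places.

Posterior is Beta(12, 16); MAP = (12−1)/(28−2) = 11/26 ≈ 0.42308.
MLE ignores the prior: p̂_MLE = k/n = 8/21 ≈ 0.38095.
Difference = 11/26 − 8/21 = 23/546 ≈ 0.0421.

MAP − MLE = 0.0421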